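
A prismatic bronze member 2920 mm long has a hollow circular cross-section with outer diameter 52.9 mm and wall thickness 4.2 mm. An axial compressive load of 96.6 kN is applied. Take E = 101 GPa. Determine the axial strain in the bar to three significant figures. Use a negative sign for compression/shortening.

-0.00149

A = 642.6 mm².
σ = N/A = -150.3 MPa; ε = σ/E = -150.3/101000 = -1.488e-03.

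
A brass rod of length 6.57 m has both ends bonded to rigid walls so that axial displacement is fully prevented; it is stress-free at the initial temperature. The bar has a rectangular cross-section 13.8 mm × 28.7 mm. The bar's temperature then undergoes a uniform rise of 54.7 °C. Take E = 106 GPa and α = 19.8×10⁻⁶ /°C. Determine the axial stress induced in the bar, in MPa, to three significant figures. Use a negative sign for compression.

-115 MPa

Free thermal expansion αLΔT = 19.8e-6 · 6570 · 54.7 = 7.116 mm.
The walls impose strain ε = −(7.116)/6570 = -1.0831e-03; σ = Eε = 106000 · -1.0831e-03 = -114.8 MPa.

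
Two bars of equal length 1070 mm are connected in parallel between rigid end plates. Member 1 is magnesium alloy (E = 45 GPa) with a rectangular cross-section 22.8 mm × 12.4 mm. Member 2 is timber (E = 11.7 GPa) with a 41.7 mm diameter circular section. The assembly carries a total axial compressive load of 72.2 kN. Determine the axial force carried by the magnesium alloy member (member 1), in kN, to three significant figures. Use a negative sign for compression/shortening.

-32.0 kN

A_1 = 282.7 mm².
A_2 = 1366 mm².
Equal strain + equilibrium ⇒ each member carries load in proportion to AE: A₁E₁ = 12720000 N, A₂E₂ = 15980000 N, ΣAE = 28700000 N.
F₁ = P·A₁E₁/ΣAE = -72200·12720000/28700000 = -32000 N.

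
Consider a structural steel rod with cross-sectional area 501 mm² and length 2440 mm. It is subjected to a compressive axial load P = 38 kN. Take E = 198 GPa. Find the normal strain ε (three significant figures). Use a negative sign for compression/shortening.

-3.83e-04

σ = N/A = -75.85 MPa; ε = σ/E = -75.85/198000 = -3.831e-04.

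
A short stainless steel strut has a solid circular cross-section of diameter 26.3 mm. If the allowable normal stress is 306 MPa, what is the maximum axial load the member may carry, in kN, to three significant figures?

166 kN

A = 543.3 mm².
P_max = σ_allow · A = 306 · 543.3 = 166200 N = 166.2 kN.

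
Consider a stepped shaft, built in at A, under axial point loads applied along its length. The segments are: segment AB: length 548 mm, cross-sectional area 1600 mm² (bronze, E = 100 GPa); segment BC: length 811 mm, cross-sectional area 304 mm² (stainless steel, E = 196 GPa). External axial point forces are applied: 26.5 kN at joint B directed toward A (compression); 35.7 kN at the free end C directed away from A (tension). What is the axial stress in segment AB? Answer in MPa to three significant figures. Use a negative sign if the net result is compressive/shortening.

5.75 MPa

Internal axial forces (sectioning from the free end, tension +): N_BC = 35.7 kN, N_AB = 9.2 kN.
σ_AB = N_AB/A_AB = 9200/1600 = 5.75 MPa.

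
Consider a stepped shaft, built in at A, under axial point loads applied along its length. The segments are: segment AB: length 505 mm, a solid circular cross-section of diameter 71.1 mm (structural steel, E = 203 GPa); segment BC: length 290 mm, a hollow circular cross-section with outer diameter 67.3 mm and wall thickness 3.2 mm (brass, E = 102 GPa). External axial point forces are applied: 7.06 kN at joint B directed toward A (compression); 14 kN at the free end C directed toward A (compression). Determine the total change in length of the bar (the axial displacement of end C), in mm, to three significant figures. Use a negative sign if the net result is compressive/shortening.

-0.0750 mm

Internal axial forces (sectioning from the free end, tension +): N_BC = -14 kN, N_AB = -21.06 kN.
A_AB = 3970 mm².
A_BC = 644.4 mm².
δ_AB = -21060·505/(3970·203000) = -0.0132 mm
δ_BC = -14000·290/(644.4·102000) = -0.06177 mm
δ = Σδ_i = -0.07496 mm.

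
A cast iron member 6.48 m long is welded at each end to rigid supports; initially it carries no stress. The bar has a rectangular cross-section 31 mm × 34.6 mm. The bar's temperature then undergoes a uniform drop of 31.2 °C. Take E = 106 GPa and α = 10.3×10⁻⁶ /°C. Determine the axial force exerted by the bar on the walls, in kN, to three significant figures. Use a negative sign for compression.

36.5 kN

Free thermal expansion αLΔT = 10.3e-6 · 6480 · -31.2 = -2.082 mm.
The walls impose strain ε = −(-2.082)/6480 = 3.2136e-04; σ = Eε = 106000 · 3.2136e-04 = 34.06 MPa.
Wall reaction R = σ·A = 34.06·1073 = 36540 N = 36.54 kN.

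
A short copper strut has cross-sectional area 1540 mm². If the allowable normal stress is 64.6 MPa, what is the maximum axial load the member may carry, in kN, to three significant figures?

P_max = σ_allow · A = 64.6 · 1540 = 99480 N = 99.48 kN.

99.5 kN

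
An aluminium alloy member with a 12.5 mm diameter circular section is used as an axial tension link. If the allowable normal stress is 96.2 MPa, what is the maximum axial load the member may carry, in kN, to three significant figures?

A = 122.7 mm².
P_max = σ_allow · A = 96.2 · 122.7 = 11810 N = 11.81 kN.

11.8 kN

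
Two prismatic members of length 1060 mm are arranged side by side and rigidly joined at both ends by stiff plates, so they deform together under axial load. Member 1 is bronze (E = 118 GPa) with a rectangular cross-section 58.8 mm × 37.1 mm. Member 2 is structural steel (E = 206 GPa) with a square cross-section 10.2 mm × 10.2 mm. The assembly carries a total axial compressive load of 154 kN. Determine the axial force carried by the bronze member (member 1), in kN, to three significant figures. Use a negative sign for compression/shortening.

-142 kN

A_1 = 2181 mm².
A_2 = 104 mm².
Equal strain + equilibrium ⇒ each member carries load in proportion to AE: A₁E₁ = 257400000 N, A₂E₂ = 21430000 N, ΣAE = 278800000 N.
F₁ = P·A₁E₁/ΣAE = -154000·257400000/278800000 = -142200 N.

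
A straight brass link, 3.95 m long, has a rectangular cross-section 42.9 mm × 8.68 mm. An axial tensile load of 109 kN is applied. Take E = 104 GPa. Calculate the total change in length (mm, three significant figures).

A = 372.4 mm².
δ_mech = NL/(AE) = 109000·3950/(372.4·104000) = 11.12 mm.

11.1 mm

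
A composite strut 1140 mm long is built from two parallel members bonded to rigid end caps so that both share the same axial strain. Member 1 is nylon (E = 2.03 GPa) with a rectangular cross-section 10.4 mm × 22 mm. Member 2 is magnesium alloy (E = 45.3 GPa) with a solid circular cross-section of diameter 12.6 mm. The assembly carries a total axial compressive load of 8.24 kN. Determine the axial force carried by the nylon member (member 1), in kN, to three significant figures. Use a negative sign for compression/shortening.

A_1 = 228.8 mm².
A_2 = 124.7 mm².
Equal strain + equilibrium ⇒ each member carries load in proportion to AE: A₁E₁ = 464500 N, A₂E₂ = 5648000 N, ΣAE = 6113000 N.
F₁ = P·A₁E₁/ΣAE = -8240·464500/6113000 = -626.1 N.

-0.626 kN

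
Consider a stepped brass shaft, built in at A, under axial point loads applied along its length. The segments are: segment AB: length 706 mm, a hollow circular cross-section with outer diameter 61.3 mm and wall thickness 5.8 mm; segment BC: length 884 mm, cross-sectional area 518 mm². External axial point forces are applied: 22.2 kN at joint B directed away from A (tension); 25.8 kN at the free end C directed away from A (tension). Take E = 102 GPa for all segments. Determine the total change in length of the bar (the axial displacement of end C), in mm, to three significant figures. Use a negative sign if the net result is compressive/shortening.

Internal axial forces (sectioning from the free end, tension +): N_BC = 25.8 kN, N_AB = 48 kN.
A_AB = 1011 mm².
δ_AB = 48000·706/(1011·102000) = 0.3285 mm
δ_BC = 25800·884/(518·102000) = 0.4317 mm
δ = Σδ_i = 0.7602 mm.

0.760 mm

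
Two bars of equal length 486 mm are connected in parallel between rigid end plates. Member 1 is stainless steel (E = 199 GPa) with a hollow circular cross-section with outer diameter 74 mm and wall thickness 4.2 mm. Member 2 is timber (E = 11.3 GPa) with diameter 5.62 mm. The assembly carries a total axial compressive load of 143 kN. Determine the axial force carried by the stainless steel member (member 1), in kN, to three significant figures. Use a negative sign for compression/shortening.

A_1 = 921 mm².
A_2 = 24.81 mm².
Equal strain + equilibrium ⇒ each member carries load in proportion to AE: A₁E₁ = 183300000 N, A₂E₂ = 280300 N, ΣAE = 183600000 N.
F₁ = P·A₁E₁/ΣAE = -143000·183300000/183600000 = -142800 N.

-143 kN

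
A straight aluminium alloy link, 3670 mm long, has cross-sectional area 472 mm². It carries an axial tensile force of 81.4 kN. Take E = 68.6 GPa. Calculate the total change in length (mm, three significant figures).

9.23 mm

δ_mech = NL/(AE) = 81400·3670/(472·68600) = 9.226 mm.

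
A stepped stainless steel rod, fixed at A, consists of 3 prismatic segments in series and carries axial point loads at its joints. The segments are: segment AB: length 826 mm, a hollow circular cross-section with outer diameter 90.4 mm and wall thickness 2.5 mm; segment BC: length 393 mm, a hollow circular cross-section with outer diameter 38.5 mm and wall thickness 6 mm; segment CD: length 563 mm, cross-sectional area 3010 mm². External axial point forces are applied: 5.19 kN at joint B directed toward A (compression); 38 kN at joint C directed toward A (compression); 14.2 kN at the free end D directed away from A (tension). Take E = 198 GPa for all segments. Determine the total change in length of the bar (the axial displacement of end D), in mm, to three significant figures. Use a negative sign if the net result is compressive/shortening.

-0.239 mm

Internal axial forces (sectioning from the free end, tension +): N_CD = 14.2 kN, N_BC = -23.8 kN, N_AB = -28.99 kN.
A_AB = 690.4 mm².
A_BC = 612.6 mm².
δ_AB = -28990·826/(690.4·198000) = -0.1752 mm
δ_BC = -23800·393/(612.6·198000) = -0.07711 mm
δ_CD = 14200·563/(3010·198000) = 0.01341 mm
δ = Σδ_i = -0.2389 mm.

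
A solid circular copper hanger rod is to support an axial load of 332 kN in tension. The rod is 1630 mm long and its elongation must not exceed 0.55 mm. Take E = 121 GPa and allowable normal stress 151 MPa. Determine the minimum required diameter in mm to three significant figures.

102 mm

Required area A ≥ P/σ_allow = 332000/151 = 2199 mm².
For a solid circular section, d ≥ √(4A/π) = 52.91 mm.
Elongation limit: A ≥ PL/(Eδ_allow) = 332000·1630/(121000·0.55) = 8132 mm² ⇒ d ≥ 101.8 mm.
The elongation limit governs.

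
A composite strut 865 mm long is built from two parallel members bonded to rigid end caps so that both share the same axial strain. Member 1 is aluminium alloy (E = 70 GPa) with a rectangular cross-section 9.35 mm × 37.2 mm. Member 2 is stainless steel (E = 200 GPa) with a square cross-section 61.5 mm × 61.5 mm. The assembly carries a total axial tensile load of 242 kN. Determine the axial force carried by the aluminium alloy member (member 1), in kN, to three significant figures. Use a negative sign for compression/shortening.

7.55 kN

A_1 = 347.8 mm².
A_2 = 3782 mm².
Equal strain + equilibrium ⇒ each member carries load in proportion to AE: A₁E₁ = 24350000 N, A₂E₂ = 756400000 N, ΣAE = 780800000 N.
F₁ = P·A₁E₁/ΣAE = 242000·24350000/780800000 = 7546 N.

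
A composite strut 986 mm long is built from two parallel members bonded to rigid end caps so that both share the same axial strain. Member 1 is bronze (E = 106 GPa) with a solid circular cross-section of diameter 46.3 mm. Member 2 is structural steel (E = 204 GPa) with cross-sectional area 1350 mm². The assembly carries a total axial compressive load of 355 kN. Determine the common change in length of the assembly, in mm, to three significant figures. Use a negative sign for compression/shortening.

-0.771 mm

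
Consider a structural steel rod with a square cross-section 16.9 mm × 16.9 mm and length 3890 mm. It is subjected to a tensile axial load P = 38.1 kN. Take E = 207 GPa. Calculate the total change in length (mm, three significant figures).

A = 285.6 mm².
δ_mech = NL/(AE) = 38100·3890/(285.6·207000) = 2.507 mm.

2.51 mm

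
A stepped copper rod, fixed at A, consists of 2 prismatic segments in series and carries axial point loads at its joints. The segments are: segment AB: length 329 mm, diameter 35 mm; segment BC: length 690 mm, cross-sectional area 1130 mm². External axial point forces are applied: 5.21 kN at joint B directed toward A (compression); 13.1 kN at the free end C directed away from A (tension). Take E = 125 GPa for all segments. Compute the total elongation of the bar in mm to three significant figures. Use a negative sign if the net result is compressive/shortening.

0.0856 mm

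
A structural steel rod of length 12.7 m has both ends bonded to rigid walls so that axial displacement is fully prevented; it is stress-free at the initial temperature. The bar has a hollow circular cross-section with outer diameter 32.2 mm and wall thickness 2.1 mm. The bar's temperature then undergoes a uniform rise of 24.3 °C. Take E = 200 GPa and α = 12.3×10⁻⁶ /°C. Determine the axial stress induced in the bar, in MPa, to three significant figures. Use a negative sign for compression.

-59.8 MPa

Free thermal expansion αLΔT = 12.3e-6 · 12700 · 24.3 = 3.796 mm.
The walls impose strain ε = −(3.796)/12700 = -2.9889e-04; σ = Eε = 200000 · -2.9889e-04 = -59.78 MPa.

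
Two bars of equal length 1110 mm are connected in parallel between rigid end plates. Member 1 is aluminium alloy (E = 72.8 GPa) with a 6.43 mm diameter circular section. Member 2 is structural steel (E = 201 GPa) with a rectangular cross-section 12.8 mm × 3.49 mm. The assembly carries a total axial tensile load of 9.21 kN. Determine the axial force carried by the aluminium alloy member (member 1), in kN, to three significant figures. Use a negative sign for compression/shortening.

1.92 kN

A_1 = 32.47 mm².
A_2 = 44.67 mm².
Equal strain + equilibrium ⇒ each member carries load in proportion to AE: A₁E₁ = 2364000 N, A₂E₂ = 8979000 N, ΣAE = 11340000 N.
F₁ = P·A₁E₁/ΣAE = 9210·2364000/11340000 = 1919 N.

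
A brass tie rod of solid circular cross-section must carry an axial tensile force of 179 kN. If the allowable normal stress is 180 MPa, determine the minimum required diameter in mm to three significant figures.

35.6 mm

Required area A ≥ P/σ_allow = 179000/180 = 994.4 mm².
For a solid circular section, d ≥ √(4A/π) = 35.58 mm.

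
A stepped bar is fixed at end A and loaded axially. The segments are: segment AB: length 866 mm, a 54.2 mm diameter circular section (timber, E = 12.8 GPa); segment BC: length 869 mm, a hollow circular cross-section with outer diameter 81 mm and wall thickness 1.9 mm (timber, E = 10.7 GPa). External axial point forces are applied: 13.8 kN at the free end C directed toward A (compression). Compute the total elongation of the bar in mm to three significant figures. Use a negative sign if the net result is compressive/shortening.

-2.78 mm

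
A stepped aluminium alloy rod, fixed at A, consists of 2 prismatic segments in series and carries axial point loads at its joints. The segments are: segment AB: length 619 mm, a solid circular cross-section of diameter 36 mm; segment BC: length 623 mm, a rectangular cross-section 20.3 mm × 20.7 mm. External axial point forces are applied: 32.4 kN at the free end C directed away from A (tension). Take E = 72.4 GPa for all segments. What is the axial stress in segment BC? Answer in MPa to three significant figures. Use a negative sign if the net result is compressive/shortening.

77.1 MPa

Internal axial forces (sectioning from the free end, tension +): N_BC = 32.4 kN, N_AB = 32.4 kN.
A_BC = 420.2 mm².
σ_BC = N_BC/A_BC = 32400/420.2 = 77.1 MPa.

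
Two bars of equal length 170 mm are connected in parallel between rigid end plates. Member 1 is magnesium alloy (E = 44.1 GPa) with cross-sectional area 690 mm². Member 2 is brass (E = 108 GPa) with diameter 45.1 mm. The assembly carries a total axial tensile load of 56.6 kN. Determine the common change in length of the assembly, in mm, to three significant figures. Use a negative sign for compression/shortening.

A_2 = 1598 mm².
Equal strain + equilibrium ⇒ each member carries load in proportion to AE: A₁E₁ = 30430000 N, A₂E₂ = 172500000 N, ΣAE = 203000000 N.
δ = PL/ΣAE = 56600·170/203000000 = 0.04741 mm.

0.0474 mm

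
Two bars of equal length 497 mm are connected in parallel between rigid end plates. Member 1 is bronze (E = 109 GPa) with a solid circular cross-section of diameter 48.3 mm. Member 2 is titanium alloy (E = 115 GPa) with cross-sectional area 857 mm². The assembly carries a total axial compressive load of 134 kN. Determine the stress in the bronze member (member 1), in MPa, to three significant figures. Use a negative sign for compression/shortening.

-49.0 MPa

A_1 = 1832 mm².
Equal strain + equilibrium ⇒ each member carries load in proportion to AE: A₁E₁ = 199700000 N, A₂E₂ = 98560000 N, ΣAE = 298300000 N.
σ₁ = P·E₁/ΣAE = -134000·109000/298300000 = -48.97 MPa.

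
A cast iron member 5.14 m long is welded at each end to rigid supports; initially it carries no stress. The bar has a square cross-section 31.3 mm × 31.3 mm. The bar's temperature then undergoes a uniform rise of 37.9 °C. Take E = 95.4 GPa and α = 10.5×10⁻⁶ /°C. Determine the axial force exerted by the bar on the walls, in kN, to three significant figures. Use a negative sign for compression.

-37.2 kN

Free thermal expansion αLΔT = 10.5e-6 · 5140 · 37.9 = 2.045 mm.
The walls impose strain ε = −(2.045)/5140 = -3.9795e-04; σ = Eε = 95400 · -3.9795e-04 = -37.96 MPa.
Wall reaction R = σ·A = -37.96·979.7 = -37190 N = -37.19 kN.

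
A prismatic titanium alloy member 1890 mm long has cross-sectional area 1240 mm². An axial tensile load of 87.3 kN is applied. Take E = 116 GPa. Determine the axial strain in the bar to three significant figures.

6.07e-04

σ = N/A = 70.4 MPa; ε = σ/E = 70.4/116000 = 6.069e-04.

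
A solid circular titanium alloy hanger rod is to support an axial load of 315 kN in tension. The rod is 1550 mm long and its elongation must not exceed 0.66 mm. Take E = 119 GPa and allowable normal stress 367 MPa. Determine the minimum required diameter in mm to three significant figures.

Required area A ≥ P/σ_allow = 315000/367 = 858.3 mm².
For a solid circular section, d ≥ √(4A/π) = 33.06 mm.
Elongation limit: A ≥ PL/(Eδ_allow) = 315000·1550/(119000·0.66) = 6217 mm² ⇒ d ≥ 88.97 mm.
The elongation limit governs.

89.0 mm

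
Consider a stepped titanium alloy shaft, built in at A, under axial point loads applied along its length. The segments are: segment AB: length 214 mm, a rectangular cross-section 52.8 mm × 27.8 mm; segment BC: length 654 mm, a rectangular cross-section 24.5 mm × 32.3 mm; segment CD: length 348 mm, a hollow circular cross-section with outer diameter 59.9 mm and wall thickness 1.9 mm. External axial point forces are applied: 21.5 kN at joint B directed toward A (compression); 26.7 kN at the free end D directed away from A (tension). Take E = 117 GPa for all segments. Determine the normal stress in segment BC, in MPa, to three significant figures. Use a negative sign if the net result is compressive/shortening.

Internal axial forces (sectioning from the free end, tension +): N_CD = 26.7 kN, N_BC = 26.7 kN, N_AB = 5.2 kN.
A_BC = 791.3 mm².
σ_BC = N_BC/A_BC = 26700/791.3 = 33.74 MPa.

33.7 MPa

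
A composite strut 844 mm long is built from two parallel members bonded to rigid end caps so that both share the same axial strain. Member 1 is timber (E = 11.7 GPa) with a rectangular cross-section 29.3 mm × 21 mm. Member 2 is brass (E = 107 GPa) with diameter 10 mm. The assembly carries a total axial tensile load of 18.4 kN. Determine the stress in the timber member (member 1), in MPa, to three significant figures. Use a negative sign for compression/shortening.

13.8 MPa

A_1 = 615.3 mm².
A_2 = 78.54 mm².
Equal strain + equilibrium ⇒ each member carries load in proportion to AE: A₁E₁ = 7199000 N, A₂E₂ = 8404000 N, ΣAE = 15600000 N.
σ₁ = P·E₁/ΣAE = 18400·11700/15600000 = 13.8 MPa.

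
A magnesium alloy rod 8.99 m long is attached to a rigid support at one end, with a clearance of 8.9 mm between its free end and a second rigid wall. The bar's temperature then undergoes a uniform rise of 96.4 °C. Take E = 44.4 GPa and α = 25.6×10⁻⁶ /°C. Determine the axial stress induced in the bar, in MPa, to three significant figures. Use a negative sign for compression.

-65.6 MPa

Free thermal expansion αLΔT = 25.6e-6 · 8990 · 96.4 = 22.19 mm.
The walls engage after the gap closes; constrained expansion = 22.19 − 8.9 = 13.29 mm.
The walls impose strain ε = −(13.29)/8990 = -1.4779e-03; σ = Eε = 44400 · -1.4779e-03 = -65.62 MPa.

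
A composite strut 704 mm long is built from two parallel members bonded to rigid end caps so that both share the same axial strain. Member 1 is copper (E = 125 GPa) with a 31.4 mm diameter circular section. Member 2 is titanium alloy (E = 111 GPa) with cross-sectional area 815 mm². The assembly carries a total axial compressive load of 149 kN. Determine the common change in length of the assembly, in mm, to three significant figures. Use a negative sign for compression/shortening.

-0.560 mm

A_1 = 774.4 mm².
Equal strain + equilibrium ⇒ each member carries load in proportion to AE: A₁E₁ = 96800000 N, A₂E₂ = 90460000 N, ΣAE = 187300000 N.
δ = PL/ΣAE = -149000·704/187300000 = -0.5602 mm.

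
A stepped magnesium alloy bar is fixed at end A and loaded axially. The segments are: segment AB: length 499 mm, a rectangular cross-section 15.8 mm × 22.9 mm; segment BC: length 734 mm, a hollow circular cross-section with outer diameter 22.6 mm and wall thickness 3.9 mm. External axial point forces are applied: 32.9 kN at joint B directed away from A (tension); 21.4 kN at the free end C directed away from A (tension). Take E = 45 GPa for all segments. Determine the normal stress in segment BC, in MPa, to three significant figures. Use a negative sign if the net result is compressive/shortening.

93.4 MPa

Internal axial forces (sectioning from the free end, tension +): N_BC = 21.4 kN, N_AB = 54.3 kN.
A_BC = 229.1 mm².
σ_BC = N_BC/A_BC = 21400/229.1 = 93.4 MPa.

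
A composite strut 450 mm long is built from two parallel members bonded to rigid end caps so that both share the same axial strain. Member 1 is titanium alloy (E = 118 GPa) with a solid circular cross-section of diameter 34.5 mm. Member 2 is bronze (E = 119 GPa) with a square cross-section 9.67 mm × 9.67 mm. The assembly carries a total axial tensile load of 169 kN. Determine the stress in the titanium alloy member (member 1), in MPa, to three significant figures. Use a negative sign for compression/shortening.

A_1 = 934.8 mm².
A_2 = 93.51 mm².
Equal strain + equilibrium ⇒ each member carries load in proportion to AE: A₁E₁ = 110300000 N, A₂E₂ = 11130000 N, ΣAE = 121400000 N.
σ₁ = P·E₁/ΣAE = 169000·118000/121400000 = 164.2 MPa.

164 MPa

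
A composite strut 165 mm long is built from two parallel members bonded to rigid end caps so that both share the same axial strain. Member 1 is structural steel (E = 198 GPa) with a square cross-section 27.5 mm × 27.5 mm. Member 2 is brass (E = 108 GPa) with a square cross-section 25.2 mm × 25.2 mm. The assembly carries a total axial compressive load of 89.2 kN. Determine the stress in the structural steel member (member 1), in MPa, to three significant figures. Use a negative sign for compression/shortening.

-80.9 MPa

A_1 = 756.2 mm².
A_2 = 635 mm².
Equal strain + equilibrium ⇒ each member carries load in proportion to AE: A₁E₁ = 149700000 N, A₂E₂ = 68580000 N, ΣAE = 218300000 N.
σ₁ = P·E₁/ΣAE = -89200·198000/218300000 = -80.9 MPa.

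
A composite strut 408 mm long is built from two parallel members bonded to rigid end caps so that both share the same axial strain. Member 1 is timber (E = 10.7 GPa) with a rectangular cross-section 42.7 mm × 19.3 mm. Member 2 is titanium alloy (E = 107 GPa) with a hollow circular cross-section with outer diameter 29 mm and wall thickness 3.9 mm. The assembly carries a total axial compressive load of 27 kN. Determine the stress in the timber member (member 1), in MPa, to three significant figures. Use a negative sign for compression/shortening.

-6.92 MPa

A_1 = 824.1 mm².
A_2 = 307.5 mm².
Equal strain + equilibrium ⇒ each member carries load in proportion to AE: A₁E₁ = 8818000 N, A₂E₂ = 32910000 N, ΣAE = 41720000 N.
σ₁ = P·E₁/ΣAE = -27000·10700/41720000 = -6.924 MPa.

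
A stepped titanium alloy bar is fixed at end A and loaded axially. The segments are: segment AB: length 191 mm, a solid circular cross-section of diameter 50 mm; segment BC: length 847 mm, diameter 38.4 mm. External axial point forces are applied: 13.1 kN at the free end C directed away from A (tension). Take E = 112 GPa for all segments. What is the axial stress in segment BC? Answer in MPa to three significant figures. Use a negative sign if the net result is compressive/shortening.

11.3 MPa

Internal axial forces (sectioning from the free end, tension +): N_BC = 13.1 kN, N_AB = 13.1 kN.
A_BC = 1158 mm².
σ_BC = N_BC/A_BC = 13100/1158 = 11.31 MPa.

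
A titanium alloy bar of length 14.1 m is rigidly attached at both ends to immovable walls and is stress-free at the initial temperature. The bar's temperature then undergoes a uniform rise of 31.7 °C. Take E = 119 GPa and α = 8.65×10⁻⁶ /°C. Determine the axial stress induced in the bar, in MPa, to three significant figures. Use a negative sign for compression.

Free thermal expansion αLΔT = 8.65e-6 · 14100 · 31.7 = 3.866 mm.
The walls impose strain ε = −(3.866)/14100 = -2.7421e-04; σ = Eε = 119000 · -2.7421e-04 = -32.63 MPa.

-32.6 MPa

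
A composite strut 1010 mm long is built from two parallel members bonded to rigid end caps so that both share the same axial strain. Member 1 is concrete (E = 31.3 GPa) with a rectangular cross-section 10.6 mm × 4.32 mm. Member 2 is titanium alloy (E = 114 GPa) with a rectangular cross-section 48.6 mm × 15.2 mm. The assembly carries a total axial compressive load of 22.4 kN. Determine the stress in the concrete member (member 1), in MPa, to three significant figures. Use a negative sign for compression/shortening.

A_1 = 45.79 mm².
A_2 = 738.7 mm².
Equal strain + equilibrium ⇒ each member carries load in proportion to AE: A₁E₁ = 1433000 N, A₂E₂ = 84210000 N, ΣAE = 85650000 N.
σ₁ = P·E₁/ΣAE = -22400·31300/85650000 = -8.186 MPa.

-8.19 MPa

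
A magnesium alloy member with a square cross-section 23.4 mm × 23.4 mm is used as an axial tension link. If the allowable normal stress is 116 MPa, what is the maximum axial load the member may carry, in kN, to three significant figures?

63.5 kN

A = 547.6 mm².
P_max = σ_allow · A = 116 · 547.6 = 63520 N = 63.52 kN.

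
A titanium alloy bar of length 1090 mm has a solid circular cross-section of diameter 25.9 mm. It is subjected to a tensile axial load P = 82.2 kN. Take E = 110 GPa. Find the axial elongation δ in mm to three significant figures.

1.55 mm

A = 526.9 mm².
δ_mech = NL/(AE) = 82200·1090/(526.9·110000) = 1.546 mm.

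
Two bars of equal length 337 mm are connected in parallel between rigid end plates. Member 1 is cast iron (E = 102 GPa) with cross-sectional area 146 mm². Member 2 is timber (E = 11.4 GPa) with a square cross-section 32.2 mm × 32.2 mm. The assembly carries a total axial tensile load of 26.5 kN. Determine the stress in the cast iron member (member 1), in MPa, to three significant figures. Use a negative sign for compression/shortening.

A_2 = 1037 mm².
Equal strain + equilibrium ⇒ each member carries load in proportion to AE: A₁E₁ = 14890000 N, A₂E₂ = 11820000 N, ΣAE = 26710000 N.
σ₁ = P·E₁/ΣAE = 26500·102000/26710000 = 101.2 MPa.

101 MPa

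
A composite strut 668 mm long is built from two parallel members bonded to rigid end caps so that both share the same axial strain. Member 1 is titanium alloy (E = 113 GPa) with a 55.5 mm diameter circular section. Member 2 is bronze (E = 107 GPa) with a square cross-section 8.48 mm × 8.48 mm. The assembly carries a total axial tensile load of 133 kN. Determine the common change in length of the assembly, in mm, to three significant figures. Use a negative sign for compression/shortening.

0.316 mm

A_1 = 2419 mm².
A_2 = 71.91 mm².
Equal strain + equilibrium ⇒ each member carries load in proportion to AE: A₁E₁ = 273400000 N, A₂E₂ = 7694000 N, ΣAE = 281100000 N.
δ = PL/ΣAE = 133000·668/281100000 = 0.3161 mm.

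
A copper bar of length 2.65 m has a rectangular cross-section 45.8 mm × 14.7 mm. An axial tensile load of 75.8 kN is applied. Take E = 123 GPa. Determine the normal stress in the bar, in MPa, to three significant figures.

113 MPa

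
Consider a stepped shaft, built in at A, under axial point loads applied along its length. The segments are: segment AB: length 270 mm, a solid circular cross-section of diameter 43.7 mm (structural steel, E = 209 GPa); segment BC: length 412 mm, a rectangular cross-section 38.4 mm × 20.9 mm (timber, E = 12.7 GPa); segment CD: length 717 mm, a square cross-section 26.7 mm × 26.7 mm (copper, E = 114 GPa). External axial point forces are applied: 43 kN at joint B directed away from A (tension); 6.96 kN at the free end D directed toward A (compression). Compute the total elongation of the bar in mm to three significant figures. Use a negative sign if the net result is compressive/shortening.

-0.312 mm

Internal axial forces (sectioning from the free end, tension +): N_CD = -6.96 kN, N_BC = -6.96 kN, N_AB = 36.04 kN.
A_AB = 1500 mm².
A_BC = 802.6 mm².
A_CD = 712.9 mm².
δ_AB = 36040·270/(1500·209000) = 0.03104 mm
δ_BC = -6960·412/(802.6·12700) = -0.2813 mm
δ_CD = -6960·717/(712.9·114000) = -0.0614 mm
δ = Σδ_i = -0.3117 mm.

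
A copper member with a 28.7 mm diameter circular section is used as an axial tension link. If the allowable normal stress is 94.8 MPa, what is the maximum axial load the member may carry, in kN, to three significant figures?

A = 646.9 mm².
P_max = σ_allow · A = 94.8 · 646.9 = 61330 N = 61.33 kN.

61.3 kN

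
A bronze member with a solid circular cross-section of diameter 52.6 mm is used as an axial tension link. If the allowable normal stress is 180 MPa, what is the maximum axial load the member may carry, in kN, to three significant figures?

391 kN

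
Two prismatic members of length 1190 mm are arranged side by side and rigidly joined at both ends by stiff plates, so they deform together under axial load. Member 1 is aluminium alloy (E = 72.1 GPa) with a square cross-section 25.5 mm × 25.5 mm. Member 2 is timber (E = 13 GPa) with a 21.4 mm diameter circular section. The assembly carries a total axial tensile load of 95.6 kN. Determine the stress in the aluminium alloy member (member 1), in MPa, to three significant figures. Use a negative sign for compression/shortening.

134 MPa

A_1 = 650.2 mm².
A_2 = 359.7 mm².
Equal strain + equilibrium ⇒ each member carries load in proportion to AE: A₁E₁ = 46880000 N, A₂E₂ = 4676000 N, ΣAE = 51560000 N.
σ₁ = P·E₁/ΣAE = 95600·72100/51560000 = 133.7 MPa.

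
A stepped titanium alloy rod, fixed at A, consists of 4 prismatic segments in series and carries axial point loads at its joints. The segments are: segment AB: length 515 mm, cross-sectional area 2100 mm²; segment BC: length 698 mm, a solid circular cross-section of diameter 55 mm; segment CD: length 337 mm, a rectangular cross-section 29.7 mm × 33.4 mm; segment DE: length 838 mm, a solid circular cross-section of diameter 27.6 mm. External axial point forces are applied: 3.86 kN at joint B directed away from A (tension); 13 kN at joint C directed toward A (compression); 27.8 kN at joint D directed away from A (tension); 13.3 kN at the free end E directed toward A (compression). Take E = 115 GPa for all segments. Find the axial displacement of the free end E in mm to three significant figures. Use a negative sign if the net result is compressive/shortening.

Internal axial forces (sectioning from the free end, tension +): N_DE = -13.3 kN, N_CD = 14.5 kN, N_BC = 1.5 kN, N_AB = 5.36 kN.
A_BC = 2376 mm².
A_CD = 992 mm².
A_DE = 598.3 mm².
δ_AB = 5360·515/(2100·115000) = 0.01143 mm
δ_BC = 1500·698/(2376·115000) = 0.003832 mm
δ_CD = 14500·337/(992·115000) = 0.04283 mm
δ_DE = -13300·838/(598.3·115000) = -0.162 mm
δ = Σδ_i = -0.1039 mm.

-0.104 mm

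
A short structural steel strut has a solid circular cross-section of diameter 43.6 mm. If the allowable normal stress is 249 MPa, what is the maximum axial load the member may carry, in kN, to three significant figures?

372 kN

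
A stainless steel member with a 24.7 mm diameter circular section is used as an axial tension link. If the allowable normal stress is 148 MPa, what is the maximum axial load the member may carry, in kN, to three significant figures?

70.9 kN

A = 479.2 mm².
P_max = σ_allow · A = 148 · 479.2 = 70920 N = 70.92 kN.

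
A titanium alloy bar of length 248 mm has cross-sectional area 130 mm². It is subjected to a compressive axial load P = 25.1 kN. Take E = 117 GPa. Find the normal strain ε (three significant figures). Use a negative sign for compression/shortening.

-0.00165

σ = N/A = -193.1 MPa; ε = σ/E = -193.1/117000 = -1.650e-03.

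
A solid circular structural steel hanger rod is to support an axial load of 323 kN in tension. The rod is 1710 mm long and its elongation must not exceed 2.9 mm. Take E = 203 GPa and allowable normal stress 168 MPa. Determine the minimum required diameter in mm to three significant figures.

Required area A ≥ P/σ_allow = 323000/168 = 1923 mm².
For a solid circular section, d ≥ √(4A/π) = 49.48 mm.
Elongation limit: A ≥ PL/(Eδ_allow) = 323000·1710/(203000·2.9) = 938.2 mm² ⇒ d ≥ 34.56 mm.
The stress limit governs.

49.5 mm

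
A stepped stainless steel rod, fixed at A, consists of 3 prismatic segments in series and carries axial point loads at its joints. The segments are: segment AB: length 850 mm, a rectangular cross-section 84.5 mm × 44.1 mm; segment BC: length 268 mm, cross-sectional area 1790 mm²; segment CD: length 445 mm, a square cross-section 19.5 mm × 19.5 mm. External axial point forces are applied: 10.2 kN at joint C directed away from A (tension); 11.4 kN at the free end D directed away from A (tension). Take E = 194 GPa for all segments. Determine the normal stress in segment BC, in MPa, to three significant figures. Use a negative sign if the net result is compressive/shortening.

Internal axial forces (sectioning from the free end, tension +): N_CD = 11.4 kN, N_BC = 21.6 kN, N_AB = 21.6 kN.
σ_BC = N_BC/A_BC = 21600/1790 = 12.07 MPa.

12.1 MPa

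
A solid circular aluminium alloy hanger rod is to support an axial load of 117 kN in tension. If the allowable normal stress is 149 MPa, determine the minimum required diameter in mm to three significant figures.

31.6 mm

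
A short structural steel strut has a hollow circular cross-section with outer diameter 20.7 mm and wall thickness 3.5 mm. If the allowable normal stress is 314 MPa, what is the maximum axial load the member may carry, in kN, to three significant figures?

59.4 kN

A = 189.1 mm².
P_max = σ_allow · A = 314 · 189.1 = 59380 N = 59.38 kN.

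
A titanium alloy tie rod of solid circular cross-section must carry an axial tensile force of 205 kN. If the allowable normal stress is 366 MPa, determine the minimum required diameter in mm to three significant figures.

Required area A ≥ P/σ_allow = 205000/366 = 560.1 mm².
For a solid circular section, d ≥ √(4A/π) = 26.7 mm.

26.7 mm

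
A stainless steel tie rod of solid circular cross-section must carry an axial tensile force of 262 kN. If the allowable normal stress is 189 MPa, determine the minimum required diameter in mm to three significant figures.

42.0 mm

Required area A ≥ P/σ_allow = 262000/189 = 1386 mm².
For a solid circular section, d ≥ √(4A/π) = 42.01 mm.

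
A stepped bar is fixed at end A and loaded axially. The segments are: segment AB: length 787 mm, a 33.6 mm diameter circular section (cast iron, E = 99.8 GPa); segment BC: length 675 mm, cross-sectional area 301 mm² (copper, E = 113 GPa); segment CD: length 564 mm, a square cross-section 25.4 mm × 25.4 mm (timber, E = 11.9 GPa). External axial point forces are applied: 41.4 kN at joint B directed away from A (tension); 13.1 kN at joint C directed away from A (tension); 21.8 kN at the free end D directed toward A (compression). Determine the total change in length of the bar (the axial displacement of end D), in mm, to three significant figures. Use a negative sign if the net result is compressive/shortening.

Internal axial forces (sectioning from the free end, tension +): N_CD = -21.8 kN, N_BC = -8.7 kN, N_AB = 32.7 kN.
A_AB = 886.7 mm².
A_CD = 645.2 mm².
δ_AB = 32700·787/(886.7·99800) = 0.2908 mm
δ_BC = -8700·675/(301·113000) = -0.1727 mm
δ_CD = -21800·564/(645.2·11900) = -1.601 mm
δ = Σδ_i = -1.483 mm.

-1.48 mm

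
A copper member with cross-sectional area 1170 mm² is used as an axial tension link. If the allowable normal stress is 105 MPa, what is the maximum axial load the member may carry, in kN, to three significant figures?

P_max = σ_allow · A = 105 · 1170 = 122800 N = 122.8 kN.

123 kN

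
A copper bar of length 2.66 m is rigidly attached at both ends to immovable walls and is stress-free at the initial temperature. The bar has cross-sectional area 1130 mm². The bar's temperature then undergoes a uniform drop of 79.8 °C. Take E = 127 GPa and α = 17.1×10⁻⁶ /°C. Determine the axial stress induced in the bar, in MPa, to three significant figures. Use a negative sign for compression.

173 MPa

Free thermal expansion αLΔT = 17.1e-6 · 2660 · -79.8 = -3.63 mm.
The walls impose strain ε = −(-3.63)/2660 = 1.3646e-03; σ = Eε = 127000 · 1.3646e-03 = 173.3 MPa.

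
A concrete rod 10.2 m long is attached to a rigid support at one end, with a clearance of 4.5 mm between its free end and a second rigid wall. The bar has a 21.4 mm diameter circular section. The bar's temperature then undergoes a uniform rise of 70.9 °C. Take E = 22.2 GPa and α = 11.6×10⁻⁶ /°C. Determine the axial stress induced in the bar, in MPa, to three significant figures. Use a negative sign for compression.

-8.46 MPa

Free thermal expansion αLΔT = 11.6e-6 · 10200 · 70.9 = 8.389 mm.
The walls engage after the gap closes; constrained expansion = 8.389 − 4.5 = 3.889 mm.
The walls impose strain ε = −(3.889)/10200 = -3.8126e-04; σ = Eε = 22200 · -3.8126e-04 = -8.464 MPa.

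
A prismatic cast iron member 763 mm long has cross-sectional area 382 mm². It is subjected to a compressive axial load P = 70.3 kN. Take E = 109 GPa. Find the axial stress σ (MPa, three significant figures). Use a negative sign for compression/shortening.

-184 MPa

σ = N/A = -70300/382 = -184 MPa.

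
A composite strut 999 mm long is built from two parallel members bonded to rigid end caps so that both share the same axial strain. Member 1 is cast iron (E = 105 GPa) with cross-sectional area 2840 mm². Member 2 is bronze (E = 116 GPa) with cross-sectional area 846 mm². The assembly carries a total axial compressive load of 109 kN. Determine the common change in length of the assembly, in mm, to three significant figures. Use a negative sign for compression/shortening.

Equal strain + equilibrium ⇒ each member carries load in proportion to AE: A₁E₁ = 298200000 N, A₂E₂ = 98140000 N, ΣAE = 396300000 N.
δ = PL/ΣAE = -109000·999/396300000 = -0.2747 mm.

-0.275 mm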